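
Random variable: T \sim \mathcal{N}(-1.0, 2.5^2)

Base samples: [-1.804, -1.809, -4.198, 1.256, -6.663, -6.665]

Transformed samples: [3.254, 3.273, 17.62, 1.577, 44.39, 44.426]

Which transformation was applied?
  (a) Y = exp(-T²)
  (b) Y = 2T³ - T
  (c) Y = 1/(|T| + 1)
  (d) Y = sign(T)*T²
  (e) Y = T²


Checking option (e) Y = T²:
  T = -1.804 -> Y = 3.254 ✓
  T = -1.809 -> Y = 3.273 ✓
  T = -4.198 -> Y = 17.62 ✓
All samples match this transformation.

(e) T²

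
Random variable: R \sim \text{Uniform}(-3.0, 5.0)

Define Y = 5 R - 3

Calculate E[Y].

For Y = 5R - 3:
E[Y] = 5 * E[R] - 3
E[R] = (-3 + 5)/2 = 1
E[Y] = 5 * 1 - 3 = 2

2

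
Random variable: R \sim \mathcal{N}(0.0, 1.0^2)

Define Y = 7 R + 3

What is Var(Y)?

For Y = aR + b: Var(Y) = a² * Var(R)
Var(R) = 1.0^2 = 1
Var(Y) = 7² * 1 = 49 * 1 = 49

49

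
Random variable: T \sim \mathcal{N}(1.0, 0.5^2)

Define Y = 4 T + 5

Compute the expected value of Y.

For Y = 4T + 5:
E[Y] = 4 * E[T] + 5
E[T] = 1.0 = 1
E[Y] = 4 * 1 + 5 = 9

9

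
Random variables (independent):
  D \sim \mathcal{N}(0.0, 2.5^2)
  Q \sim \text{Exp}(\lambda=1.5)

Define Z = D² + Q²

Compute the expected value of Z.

E[Z] = E[D²] + E[Q²]
E[D²] = Var(D) + E[D]² = 6.25 + 0 = 6.25
E[Q²] = Var(Q) + E[Q]² = 0.44444444 + 0.44444444 = 0.88888889
E[Z] = 6.25 + 0.88888889 = 7.1388889

7.1388889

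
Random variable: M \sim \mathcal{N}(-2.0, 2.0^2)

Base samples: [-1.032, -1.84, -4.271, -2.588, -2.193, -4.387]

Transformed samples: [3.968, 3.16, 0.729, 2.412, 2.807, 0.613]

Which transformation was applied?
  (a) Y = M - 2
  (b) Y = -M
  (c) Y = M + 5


Checking option (c) Y = M + 5:
  M = -1.032 -> Y = 3.968 ✓
  M = -1.84 -> Y = 3.16 ✓
  M = -4.271 -> Y = 0.729 ✓
All samples match this transformation.

(c) M + 5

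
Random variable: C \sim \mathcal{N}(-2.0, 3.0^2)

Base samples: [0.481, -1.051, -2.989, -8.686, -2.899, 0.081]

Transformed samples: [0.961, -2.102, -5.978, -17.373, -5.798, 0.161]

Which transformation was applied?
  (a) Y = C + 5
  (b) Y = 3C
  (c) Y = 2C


Checking option (c) Y = 2C:
  C = 0.481 -> Y = 0.961 ✓
  C = -1.051 -> Y = -2.102 ✓
  C = -2.989 -> Y = -5.978 ✓
All samples match this transformation.

(c) 2C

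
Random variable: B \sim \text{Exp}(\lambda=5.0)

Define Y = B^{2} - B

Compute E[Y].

E[Y] = 1*E[B²] - 1*E[B]
E[B] = 0.2
E[B²] = Var(B) + (E[B])² = 0.04 + 0.04 = 0.08
E[Y] = 1*0.08 - 1*0.2 = -0.12

-0.12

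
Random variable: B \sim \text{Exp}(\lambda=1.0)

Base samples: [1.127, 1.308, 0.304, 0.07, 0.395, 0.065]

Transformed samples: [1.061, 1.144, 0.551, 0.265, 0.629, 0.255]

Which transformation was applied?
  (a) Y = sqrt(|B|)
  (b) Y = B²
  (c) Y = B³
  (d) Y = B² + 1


Checking option (a) Y = sqrt(|B|):
  B = 1.127 -> Y = 1.061 ✓
  B = 1.308 -> Y = 1.144 ✓
  B = 0.304 -> Y = 0.551 ✓
All samples match this transformation.

(a) sqrt(|B|)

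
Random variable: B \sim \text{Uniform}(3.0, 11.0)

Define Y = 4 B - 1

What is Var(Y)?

For Y = aB + b: Var(Y) = a² * Var(B)
Var(B) = (11 - 3)^2/12 = 5.3333333
Var(Y) = 4² * 5.3333333 = 16 * 5.3333333 = 85.333333

85.333333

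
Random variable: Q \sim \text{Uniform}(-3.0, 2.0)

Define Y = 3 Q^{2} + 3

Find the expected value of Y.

E[Y] = 3*E[Q²] + 3
E[Q] = -0.5
E[Q²] = Var(Q) + (E[Q])² = 2.0833333 + 0.25 = 2.3333333
E[Y] = 3*2.3333333 + 3 = 10

10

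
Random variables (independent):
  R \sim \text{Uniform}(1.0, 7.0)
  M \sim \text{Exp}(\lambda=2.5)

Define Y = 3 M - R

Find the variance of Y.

For independent RVs: Var(aX + bY) = a²Var(X) + b²Var(Y)
Var(R) = 3
Var(M) = 0.16
Var(Y) = (-1)²*3 + 3²*0.16
= 1*3 + 9*0.16 = 4.44

4.44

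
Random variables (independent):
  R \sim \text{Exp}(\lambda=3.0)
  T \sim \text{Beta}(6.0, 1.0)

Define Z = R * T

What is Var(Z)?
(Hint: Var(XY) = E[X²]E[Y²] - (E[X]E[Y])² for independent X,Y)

Var(XY) = E[X²]E[Y²] - (E[X]E[Y])²
E[R] = 0.33333333, Var(R) = 0.11111111
E[T] = 0.85714286, Var(T) = 0.015306122
E[R²] = 0.11111111 + 0.33333333² = 0.22222222
E[T²] = 0.015306122 + 0.85714286² = 0.75
Var(Z) = 0.22222222*0.75 - (0.33333333*0.85714286)²
= 0.16666667 - 0.081632653 = 0.085034014

0.085034014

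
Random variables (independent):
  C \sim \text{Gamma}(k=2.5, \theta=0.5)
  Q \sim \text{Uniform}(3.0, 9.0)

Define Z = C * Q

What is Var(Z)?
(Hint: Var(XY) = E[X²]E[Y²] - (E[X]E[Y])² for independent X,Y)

Var(XY) = E[X²]E[Y²] - (E[X]E[Y])²
E[C] = 1.25, Var(C) = 0.625
E[Q] = 6, Var(Q) = 3
E[C²] = 0.625 + 1.25² = 2.1875
E[Q²] = 3 + 6² = 39
Var(Z) = 2.1875*39 - (1.25*6)²
= 85.3125 - 56.25 = 29.0625

29.0625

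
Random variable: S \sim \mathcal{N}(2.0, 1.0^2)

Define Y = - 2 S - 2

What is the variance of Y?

For Y = aS + b: Var(Y) = a² * Var(S)
Var(S) = 1.0^2 = 1
Var(Y) = (-2)² * 1 = 4 * 1 = 4

4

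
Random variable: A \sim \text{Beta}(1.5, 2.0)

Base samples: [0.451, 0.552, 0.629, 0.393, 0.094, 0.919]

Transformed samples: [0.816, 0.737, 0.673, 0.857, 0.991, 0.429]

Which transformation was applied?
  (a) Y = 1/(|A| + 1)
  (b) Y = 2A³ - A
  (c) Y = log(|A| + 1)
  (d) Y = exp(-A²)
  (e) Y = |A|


Checking option (d) Y = exp(-A²):
  A = 0.451 -> Y = 0.816 ✓
  A = 0.552 -> Y = 0.737 ✓
  A = 0.629 -> Y = 0.673 ✓
All samples match this transformation.

(d) exp(-A²)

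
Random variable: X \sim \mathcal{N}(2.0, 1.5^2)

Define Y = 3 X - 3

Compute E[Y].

For Y = 3X - 3:
E[Y] = 3 * E[X] - 3
E[X] = 2.0 = 2
E[Y] = 3 * 2 - 3 = 3

3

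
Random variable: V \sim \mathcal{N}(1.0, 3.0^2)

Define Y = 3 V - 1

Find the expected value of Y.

For Y = 3V - 1:
E[Y] = 3 * E[V] - 1
E[V] = 1.0 = 1
E[Y] = 3 * 1 - 1 = 2

2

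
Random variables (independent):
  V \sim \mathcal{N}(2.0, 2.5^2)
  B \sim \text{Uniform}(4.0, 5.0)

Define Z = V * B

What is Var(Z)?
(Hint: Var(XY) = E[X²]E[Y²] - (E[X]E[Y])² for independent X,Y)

Var(XY) = E[X²]E[Y²] - (E[X]E[Y])²
E[V] = 2, Var(V) = 6.25
E[B] = 4.5, Var(B) = 0.083333333
E[V²] = 6.25 + 2² = 10.25
E[B²] = 0.083333333 + 4.5² = 20.333333
Var(Z) = 10.25*20.333333 - (2*4.5)²
= 208.41667 - 81 = 127.41667

127.41667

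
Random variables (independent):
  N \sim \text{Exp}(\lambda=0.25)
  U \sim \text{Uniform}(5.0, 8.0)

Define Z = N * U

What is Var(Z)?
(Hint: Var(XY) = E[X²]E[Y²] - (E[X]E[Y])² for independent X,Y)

Var(XY) = E[X²]E[Y²] - (E[X]E[Y])²
E[N] = 4, Var(N) = 16
E[U] = 6.5, Var(U) = 0.75
E[N²] = 16 + 4² = 32
E[U²] = 0.75 + 6.5² = 43
Var(Z) = 32*43 - (4*6.5)²
= 1376 - 676 = 700

700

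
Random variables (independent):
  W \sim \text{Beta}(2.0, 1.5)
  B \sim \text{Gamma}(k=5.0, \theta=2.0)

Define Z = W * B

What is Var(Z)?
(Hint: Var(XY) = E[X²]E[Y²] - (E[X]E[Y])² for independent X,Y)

Var(XY) = E[X²]E[Y²] - (E[X]E[Y])²
E[W] = 0.57142857, Var(W) = 0.054421769
E[B] = 10, Var(B) = 20
E[W²] = 0.054421769 + 0.57142857² = 0.38095238
E[B²] = 20 + 10² = 120
Var(Z) = 0.38095238*120 - (0.57142857*10)²
= 45.714286 - 32.653061 = 13.061224

13.061224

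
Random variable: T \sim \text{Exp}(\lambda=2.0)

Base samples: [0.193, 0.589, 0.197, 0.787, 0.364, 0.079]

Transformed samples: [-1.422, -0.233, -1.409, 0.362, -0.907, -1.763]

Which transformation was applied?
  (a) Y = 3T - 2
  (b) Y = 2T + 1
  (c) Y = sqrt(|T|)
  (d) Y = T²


Checking option (a) Y = 3T - 2:
  T = 0.193 -> Y = -1.422 ✓
  T = 0.589 -> Y = -0.233 ✓
  T = 0.197 -> Y = -1.409 ✓
All samples match this transformation.

(a) 3T - 2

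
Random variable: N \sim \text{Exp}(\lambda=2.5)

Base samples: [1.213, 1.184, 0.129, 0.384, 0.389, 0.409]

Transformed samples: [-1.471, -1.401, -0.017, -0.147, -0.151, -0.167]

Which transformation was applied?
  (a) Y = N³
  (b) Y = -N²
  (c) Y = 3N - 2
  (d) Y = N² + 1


Checking option (b) Y = -N²:
  N = 1.213 -> Y = -1.471 ✓
  N = 1.184 -> Y = -1.401 ✓
  N = 0.129 -> Y = -0.017 ✓
All samples match this transformation.

(b) -N²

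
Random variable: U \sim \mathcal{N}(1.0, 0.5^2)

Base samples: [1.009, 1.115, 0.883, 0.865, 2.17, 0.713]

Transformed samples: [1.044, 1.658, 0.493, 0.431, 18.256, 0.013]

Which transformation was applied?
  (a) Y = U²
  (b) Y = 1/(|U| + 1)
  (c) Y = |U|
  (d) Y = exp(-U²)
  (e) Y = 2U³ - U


Checking option (e) Y = 2U³ - U:
  U = 1.009 -> Y = 1.044 ✓
  U = 1.115 -> Y = 1.658 ✓
  U = 0.883 -> Y = 0.493 ✓
All samples match this transformation.

(e) 2U³ - U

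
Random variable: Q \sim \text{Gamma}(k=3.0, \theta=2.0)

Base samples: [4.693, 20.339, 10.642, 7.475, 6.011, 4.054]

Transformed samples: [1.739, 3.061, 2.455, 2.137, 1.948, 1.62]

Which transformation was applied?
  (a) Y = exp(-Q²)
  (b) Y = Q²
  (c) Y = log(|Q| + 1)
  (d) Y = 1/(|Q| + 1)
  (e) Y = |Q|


Checking option (c) Y = log(|Q| + 1):
  Q = 4.693 -> Y = 1.739 ✓
  Q = 20.339 -> Y = 3.061 ✓
  Q = 10.642 -> Y = 2.455 ✓
All samples match this transformation.

(c) log(|Q| + 1)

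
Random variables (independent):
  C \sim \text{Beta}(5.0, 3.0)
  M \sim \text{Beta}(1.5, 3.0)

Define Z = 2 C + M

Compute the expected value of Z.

E[Z] = 2*E[C] + 1*E[M]
E[C] = 0.625
E[M] = 0.33333333
E[Z] = 2*0.625 + 1*0.33333333 = 1.5833333

1.5833333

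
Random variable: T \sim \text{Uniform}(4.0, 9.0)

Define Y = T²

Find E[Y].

Using E[X²] = Var(X) + (E[X])²:
E[T] = 6.5
Var(T) = (9 - 4)^2/12 = 2.0833333
E[T²] = 2.0833333 + 6.5² = 2.0833333 + 42.25 = 44.333333

44.333333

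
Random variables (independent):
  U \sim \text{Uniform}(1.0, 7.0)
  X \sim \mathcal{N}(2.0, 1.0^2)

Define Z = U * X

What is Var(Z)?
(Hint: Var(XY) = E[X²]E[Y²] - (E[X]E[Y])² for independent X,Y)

Var(XY) = E[X²]E[Y²] - (E[X]E[Y])²
E[U] = 4, Var(U) = 3
E[X] = 2, Var(X) = 1
E[U²] = 3 + 4² = 19
E[X²] = 1 + 2² = 5
Var(Z) = 19*5 - (4*2)²
= 95 - 64 = 31

31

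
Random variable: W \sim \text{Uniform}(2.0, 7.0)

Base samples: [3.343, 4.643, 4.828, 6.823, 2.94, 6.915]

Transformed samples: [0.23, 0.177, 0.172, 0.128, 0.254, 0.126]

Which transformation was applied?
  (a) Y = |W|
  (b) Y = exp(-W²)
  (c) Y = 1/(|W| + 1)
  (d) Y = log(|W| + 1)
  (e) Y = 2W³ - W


Checking option (c) Y = 1/(|W| + 1):
  W = 3.343 -> Y = 0.23 ✓
  W = 4.643 -> Y = 0.177 ✓
  W = 4.828 -> Y = 0.172 ✓
All samples match this transformation.

(c) 1/(|W| + 1)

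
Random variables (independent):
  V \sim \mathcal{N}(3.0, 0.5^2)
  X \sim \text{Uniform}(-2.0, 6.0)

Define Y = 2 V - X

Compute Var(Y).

For independent RVs: Var(aX + bY) = a²Var(X) + b²Var(Y)
Var(V) = 0.25
Var(X) = 5.3333333
Var(Y) = 2²*0.25 + (-1)²*5.3333333
= 4*0.25 + 1*5.3333333 = 6.3333333

6.3333333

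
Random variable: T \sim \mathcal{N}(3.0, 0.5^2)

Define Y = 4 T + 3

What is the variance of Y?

For Y = aT + b: Var(Y) = a² * Var(T)
Var(T) = 0.5^2 = 0.25
Var(Y) = 4² * 0.25 = 16 * 0.25 = 4

4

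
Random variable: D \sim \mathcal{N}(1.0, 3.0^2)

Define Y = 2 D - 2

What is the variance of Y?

For Y = aD + b: Var(Y) = a² * Var(D)
Var(D) = 3.0^2 = 9
Var(Y) = 2² * 9 = 4 * 9 = 36

36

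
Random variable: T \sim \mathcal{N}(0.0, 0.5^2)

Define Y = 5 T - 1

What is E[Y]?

For Y = 5T - 1:
E[Y] = 5 * E[T] - 1
E[T] = 0.0 = 0
E[Y] = 5 * 0 - 1 = -1

-1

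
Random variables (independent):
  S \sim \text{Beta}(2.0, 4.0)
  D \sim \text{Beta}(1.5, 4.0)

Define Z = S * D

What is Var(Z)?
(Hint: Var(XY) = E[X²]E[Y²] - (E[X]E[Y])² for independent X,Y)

Var(XY) = E[X²]E[Y²] - (E[X]E[Y])²
E[S] = 0.33333333, Var(S) = 0.031746032
E[D] = 0.27272727, Var(D) = 0.03051494
E[S²] = 0.031746032 + 0.33333333² = 0.14285714
E[D²] = 0.03051494 + 0.27272727² = 0.1048951
Var(Z) = 0.14285714*0.1048951 - (0.33333333*0.27272727)²
= 0.014985015 - 0.0082644628 = 0.0067205522

0.0067205522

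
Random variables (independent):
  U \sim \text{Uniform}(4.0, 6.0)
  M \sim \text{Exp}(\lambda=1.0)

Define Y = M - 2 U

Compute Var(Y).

For independent RVs: Var(aX + bY) = a²Var(X) + b²Var(Y)
Var(U) = 0.33333333
Var(M) = 1
Var(Y) = (-2)²*0.33333333 + 1²*1
= 4*0.33333333 + 1*1 = 2.3333333

2.3333333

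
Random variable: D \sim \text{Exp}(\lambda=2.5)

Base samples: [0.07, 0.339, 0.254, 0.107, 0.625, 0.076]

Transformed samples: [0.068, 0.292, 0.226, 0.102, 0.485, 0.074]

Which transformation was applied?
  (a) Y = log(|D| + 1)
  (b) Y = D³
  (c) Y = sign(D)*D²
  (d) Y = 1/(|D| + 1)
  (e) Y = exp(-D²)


Checking option (a) Y = log(|D| + 1):
  D = 0.07 -> Y = 0.068 ✓
  D = 0.339 -> Y = 0.292 ✓
  D = 0.254 -> Y = 0.226 ✓
All samples match this transformation.

(a) log(|D| + 1)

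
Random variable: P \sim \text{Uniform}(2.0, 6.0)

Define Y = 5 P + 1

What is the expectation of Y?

For Y = 5P + 1:
E[Y] = 5 * E[P] + 1
E[P] = (2 + 6)/2 = 4
E[Y] = 5 * 4 + 1 = 21

21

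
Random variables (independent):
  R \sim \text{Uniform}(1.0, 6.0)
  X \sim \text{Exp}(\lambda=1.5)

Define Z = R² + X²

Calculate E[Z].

E[Z] = E[R²] + E[X²]
E[R²] = Var(R) + E[R]² = 2.0833333 + 12.25 = 14.333333
E[X²] = Var(X) + E[X]² = 0.44444444 + 0.44444444 = 0.88888889
E[Z] = 14.333333 + 0.88888889 = 15.222222

15.222222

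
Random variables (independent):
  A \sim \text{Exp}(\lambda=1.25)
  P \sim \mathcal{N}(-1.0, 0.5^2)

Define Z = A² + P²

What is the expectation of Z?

E[Z] = E[A²] + E[P²]
E[A²] = Var(A) + E[A]² = 0.64 + 0.64 = 1.28
E[P²] = Var(P) + E[P]² = 0.25 + 1 = 1.25
E[Z] = 1.28 + 1.25 = 2.53

2.53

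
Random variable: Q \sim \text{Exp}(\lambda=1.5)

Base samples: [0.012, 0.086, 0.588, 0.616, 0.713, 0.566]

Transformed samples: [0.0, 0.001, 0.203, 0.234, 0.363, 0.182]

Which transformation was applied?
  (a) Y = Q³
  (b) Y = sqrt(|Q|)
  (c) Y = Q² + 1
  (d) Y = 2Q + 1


Checking option (a) Y = Q³:
  Q = 0.012 -> Y = 0.0 ✓
  Q = 0.086 -> Y = 0.001 ✓
  Q = 0.588 -> Y = 0.203 ✓
All samples match this transformation.

(a) Q³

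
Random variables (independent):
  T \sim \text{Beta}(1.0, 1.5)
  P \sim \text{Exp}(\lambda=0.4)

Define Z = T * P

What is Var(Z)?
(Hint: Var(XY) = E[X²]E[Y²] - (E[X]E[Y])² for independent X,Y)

Var(XY) = E[X²]E[Y²] - (E[X]E[Y])²
E[T] = 0.4, Var(T) = 0.068571429
E[P] = 2.5, Var(P) = 6.25
E[T²] = 0.068571429 + 0.4² = 0.22857143
E[P²] = 6.25 + 2.5² = 12.5
Var(Z) = 0.22857143*12.5 - (0.4*2.5)²
= 2.8571429 - 1 = 1.8571429

1.8571429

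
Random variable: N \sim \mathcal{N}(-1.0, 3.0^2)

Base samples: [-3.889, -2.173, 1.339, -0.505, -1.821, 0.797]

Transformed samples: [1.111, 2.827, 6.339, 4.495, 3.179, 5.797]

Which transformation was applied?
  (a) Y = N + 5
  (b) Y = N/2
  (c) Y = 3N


Checking option (a) Y = N + 5:
  N = -3.889 -> Y = 1.111 ✓
  N = -2.173 -> Y = 2.827 ✓
  N = 1.339 -> Y = 6.339 ✓
All samples match this transformation.

(a) N + 5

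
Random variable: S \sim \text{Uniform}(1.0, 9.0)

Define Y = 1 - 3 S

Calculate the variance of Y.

For Y = aS + b: Var(Y) = a² * Var(S)
Var(S) = (9 - 1)^2/12 = 5.3333333
Var(Y) = (-3)² * 5.3333333 = 9 * 5.3333333 = 48

48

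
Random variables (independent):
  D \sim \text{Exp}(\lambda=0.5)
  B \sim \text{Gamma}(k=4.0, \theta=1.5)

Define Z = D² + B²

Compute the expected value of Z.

E[Z] = E[D²] + E[B²]
E[D²] = Var(D) + E[D]² = 4 + 4 = 8
E[B²] = Var(B) + E[B]² = 9 + 36 = 45
E[Z] = 8 + 45 = 53

53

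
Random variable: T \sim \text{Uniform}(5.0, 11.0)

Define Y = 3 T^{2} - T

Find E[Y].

E[Y] = 3*E[T²] - 1*E[T]
E[T] = 8
E[T²] = Var(T) + (E[T])² = 3 + 64 = 67
E[Y] = 3*67 - 1*8 = 193

193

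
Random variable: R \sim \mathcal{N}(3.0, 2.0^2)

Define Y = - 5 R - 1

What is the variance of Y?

For Y = aR + b: Var(Y) = a² * Var(R)
Var(R) = 2.0^2 = 4
Var(Y) = (-5)² * 4 = 25 * 4 = 100

100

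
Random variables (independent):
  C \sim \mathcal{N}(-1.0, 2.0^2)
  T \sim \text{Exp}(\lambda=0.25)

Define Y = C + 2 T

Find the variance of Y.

For independent RVs: Var(aX + bY) = a²Var(X) + b²Var(Y)
Var(C) = 4
Var(T) = 16
Var(Y) = 1²*4 + 2²*16
= 1*4 + 4*16 = 68

68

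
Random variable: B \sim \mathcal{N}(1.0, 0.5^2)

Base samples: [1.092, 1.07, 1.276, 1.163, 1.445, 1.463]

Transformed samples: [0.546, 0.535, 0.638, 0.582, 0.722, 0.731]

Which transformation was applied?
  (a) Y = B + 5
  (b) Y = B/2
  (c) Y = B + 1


Checking option (b) Y = B/2:
  B = 1.092 -> Y = 0.546 ✓
  B = 1.07 -> Y = 0.535 ✓
  B = 1.276 -> Y = 0.638 ✓
All samples match this transformation.

(b) B/2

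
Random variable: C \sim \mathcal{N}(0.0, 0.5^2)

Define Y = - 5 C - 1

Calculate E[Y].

For Y = -5C - 1:
E[Y] = -5 * E[C] - 1
E[C] = 0.0 = 0
E[Y] = -5 * 0 - 1 = -1

-1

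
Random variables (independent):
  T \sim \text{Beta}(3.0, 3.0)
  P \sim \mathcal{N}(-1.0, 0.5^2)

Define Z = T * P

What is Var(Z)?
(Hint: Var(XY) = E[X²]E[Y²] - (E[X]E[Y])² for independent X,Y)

Var(XY) = E[X²]E[Y²] - (E[X]E[Y])²
E[T] = 0.5, Var(T) = 0.035714286
E[P] = -1, Var(P) = 0.25
E[T²] = 0.035714286 + 0.5² = 0.28571429
E[P²] = 0.25 + (-1)² = 1.25
Var(Z) = 0.28571429*1.25 - (0.5*(-1))²
= 0.35714286 - 0.25 = 0.10714286

0.10714286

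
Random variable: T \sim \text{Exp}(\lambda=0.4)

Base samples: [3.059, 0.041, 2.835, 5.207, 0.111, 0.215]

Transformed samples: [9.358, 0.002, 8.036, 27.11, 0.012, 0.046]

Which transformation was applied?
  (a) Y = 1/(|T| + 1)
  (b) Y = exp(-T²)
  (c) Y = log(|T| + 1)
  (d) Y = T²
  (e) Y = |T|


Checking option (d) Y = T²:
  T = 3.059 -> Y = 9.358 ✓
  T = 0.041 -> Y = 0.002 ✓
  T = 2.835 -> Y = 8.036 ✓
All samples match this transformation.

(d) T²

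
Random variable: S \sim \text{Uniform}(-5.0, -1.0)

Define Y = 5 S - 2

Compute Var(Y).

For Y = aS + b: Var(Y) = a² * Var(S)
Var(S) = (-1 + 5)^2/12 = 1.3333333
Var(Y) = 5² * 1.3333333 = 25 * 1.3333333 = 33.333333

33.333333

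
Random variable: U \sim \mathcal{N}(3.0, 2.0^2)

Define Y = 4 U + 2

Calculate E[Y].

For Y = 4U + 2:
E[Y] = 4 * E[U] + 2
E[U] = 3.0 = 3
E[Y] = 4 * 3 + 2 = 14

14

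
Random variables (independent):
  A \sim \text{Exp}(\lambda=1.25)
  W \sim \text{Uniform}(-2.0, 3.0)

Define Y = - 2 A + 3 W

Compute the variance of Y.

For independent RVs: Var(aX + bY) = a²Var(X) + b²Var(Y)
Var(A) = 0.64
Var(W) = 2.0833333
Var(Y) = (-2)²*0.64 + 3²*2.0833333
= 4*0.64 + 9*2.0833333 = 21.31

21.31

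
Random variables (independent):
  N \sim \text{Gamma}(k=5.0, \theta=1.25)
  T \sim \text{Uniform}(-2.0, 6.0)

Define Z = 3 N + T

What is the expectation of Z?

E[Z] = 3*E[N] + 1*E[T]
E[N] = 6.25
E[T] = 2
E[Z] = 3*6.25 + 1*2 = 20.75

20.75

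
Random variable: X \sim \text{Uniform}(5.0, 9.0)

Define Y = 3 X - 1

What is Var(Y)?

For Y = aX + b: Var(Y) = a² * Var(X)
Var(X) = (9 - 5)^2/12 = 1.3333333
Var(Y) = 3² * 1.3333333 = 9 * 1.3333333 = 12

12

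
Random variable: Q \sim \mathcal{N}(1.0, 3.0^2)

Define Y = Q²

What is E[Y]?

Using E[X²] = Var(X) + (E[X])²:
E[Q] = 1
Var(Q) = 3.0^2 = 9
E[Q²] = 9 + 1² = 9 + 1 = 10

10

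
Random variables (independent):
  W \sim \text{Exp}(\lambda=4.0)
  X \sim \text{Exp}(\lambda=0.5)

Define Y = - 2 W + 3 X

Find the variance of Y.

For independent RVs: Var(aX + bY) = a²Var(X) + b²Var(Y)
Var(W) = 0.0625
Var(X) = 4
Var(Y) = (-2)²*0.0625 + 3²*4
= 4*0.0625 + 9*4 = 36.25

36.25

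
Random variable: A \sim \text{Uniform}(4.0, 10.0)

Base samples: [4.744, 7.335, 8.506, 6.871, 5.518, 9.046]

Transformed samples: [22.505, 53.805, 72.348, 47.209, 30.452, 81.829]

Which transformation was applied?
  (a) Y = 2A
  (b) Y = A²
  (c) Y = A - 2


Checking option (b) Y = A²:
  A = 4.744 -> Y = 22.505 ✓
  A = 7.335 -> Y = 53.805 ✓
  A = 8.506 -> Y = 72.348 ✓
All samples match this transformation.

(b) A²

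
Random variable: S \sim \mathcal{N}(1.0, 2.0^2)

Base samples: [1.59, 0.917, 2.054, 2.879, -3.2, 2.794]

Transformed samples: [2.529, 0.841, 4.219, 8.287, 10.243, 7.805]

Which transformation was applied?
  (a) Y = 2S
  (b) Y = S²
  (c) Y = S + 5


Checking option (b) Y = S²:
  S = 1.59 -> Y = 2.529 ✓
  S = 0.917 -> Y = 0.841 ✓
  S = 2.054 -> Y = 4.219 ✓
All samples match this transformation.

(b) S²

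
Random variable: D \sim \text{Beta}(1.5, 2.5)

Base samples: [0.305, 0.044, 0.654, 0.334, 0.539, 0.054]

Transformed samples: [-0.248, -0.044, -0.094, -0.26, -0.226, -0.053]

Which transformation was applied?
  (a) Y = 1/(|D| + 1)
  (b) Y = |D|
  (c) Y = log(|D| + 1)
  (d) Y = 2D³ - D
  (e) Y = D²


Checking option (d) Y = 2D³ - D:
  D = 0.305 -> Y = -0.248 ✓
  D = 0.044 -> Y = -0.044 ✓
  D = 0.654 -> Y = -0.094 ✓
All samples match this transformation.

(d) 2D³ - D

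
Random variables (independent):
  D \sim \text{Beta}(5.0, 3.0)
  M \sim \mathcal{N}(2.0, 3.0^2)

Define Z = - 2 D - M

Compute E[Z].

E[Z] = -2*E[D] - 1*E[M]
E[D] = 0.625
E[M] = 2
E[Z] = -2*0.625 - 1*2 = -3.25

-3.25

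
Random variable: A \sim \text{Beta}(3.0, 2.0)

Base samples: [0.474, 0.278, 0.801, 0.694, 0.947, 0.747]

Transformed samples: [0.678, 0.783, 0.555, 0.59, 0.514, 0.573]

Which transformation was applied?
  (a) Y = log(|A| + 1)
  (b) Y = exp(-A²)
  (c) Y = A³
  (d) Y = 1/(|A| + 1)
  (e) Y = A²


Checking option (d) Y = 1/(|A| + 1):
  A = 0.474 -> Y = 0.678 ✓
  A = 0.278 -> Y = 0.783 ✓
  A = 0.801 -> Y = 0.555 ✓
All samples match this transformation.

(d) 1/(|A| + 1)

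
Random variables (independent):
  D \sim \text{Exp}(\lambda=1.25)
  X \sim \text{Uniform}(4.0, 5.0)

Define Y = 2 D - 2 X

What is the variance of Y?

For independent RVs: Var(aX + bY) = a²Var(X) + b²Var(Y)
Var(D) = 0.64
Var(X) = 0.083333333
Var(Y) = 2²*0.64 + (-2)²*0.083333333
= 4*0.64 + 4*0.083333333 = 2.8933333

2.8933333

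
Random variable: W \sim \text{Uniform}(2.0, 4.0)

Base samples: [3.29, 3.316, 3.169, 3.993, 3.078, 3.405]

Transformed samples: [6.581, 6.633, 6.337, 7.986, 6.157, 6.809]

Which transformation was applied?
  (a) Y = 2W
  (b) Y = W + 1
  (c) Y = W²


Checking option (a) Y = 2W:
  W = 3.29 -> Y = 6.581 ✓
  W = 3.316 -> Y = 6.633 ✓
  W = 3.169 -> Y = 6.337 ✓
All samples match this transformation.

(a) 2W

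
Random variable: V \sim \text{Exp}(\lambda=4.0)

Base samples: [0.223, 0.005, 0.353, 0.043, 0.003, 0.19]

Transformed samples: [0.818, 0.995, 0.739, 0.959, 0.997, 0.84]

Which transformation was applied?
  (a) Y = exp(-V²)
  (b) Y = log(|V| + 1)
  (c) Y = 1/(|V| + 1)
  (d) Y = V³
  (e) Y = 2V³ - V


Checking option (c) Y = 1/(|V| + 1):
  V = 0.223 -> Y = 0.818 ✓
  V = 0.005 -> Y = 0.995 ✓
  V = 0.353 -> Y = 0.739 ✓
All samples match this transformation.

(c) 1/(|V| + 1)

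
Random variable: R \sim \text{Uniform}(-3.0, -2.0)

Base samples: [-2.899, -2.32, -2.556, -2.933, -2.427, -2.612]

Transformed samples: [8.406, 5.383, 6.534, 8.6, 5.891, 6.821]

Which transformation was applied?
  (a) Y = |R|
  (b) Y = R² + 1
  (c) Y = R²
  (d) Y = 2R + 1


Checking option (c) Y = R²:
  R = -2.899 -> Y = 8.406 ✓
  R = -2.32 -> Y = 5.383 ✓
  R = -2.556 -> Y = 6.534 ✓
All samples match this transformation.

(c) R²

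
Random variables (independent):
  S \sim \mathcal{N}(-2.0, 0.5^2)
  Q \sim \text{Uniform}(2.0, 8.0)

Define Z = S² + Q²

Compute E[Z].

E[Z] = E[S²] + E[Q²]
E[S²] = Var(S) + E[S]² = 0.25 + 4 = 4.25
E[Q²] = Var(Q) + E[Q]² = 3 + 25 = 28
E[Z] = 4.25 + 28 = 32.25

32.25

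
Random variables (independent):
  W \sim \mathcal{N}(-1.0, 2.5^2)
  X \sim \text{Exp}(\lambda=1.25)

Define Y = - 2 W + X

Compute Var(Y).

For independent RVs: Var(aX + bY) = a²Var(X) + b²Var(Y)
Var(W) = 6.25
Var(X) = 0.64
Var(Y) = (-2)²*6.25 + 1²*0.64
= 4*6.25 + 1*0.64 = 25.64

25.64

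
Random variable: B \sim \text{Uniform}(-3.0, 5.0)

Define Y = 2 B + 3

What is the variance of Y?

For Y = aB + b: Var(Y) = a² * Var(B)
Var(B) = (5 + 3)^2/12 = 5.3333333
Var(Y) = 2² * 5.3333333 = 4 * 5.3333333 = 21.333333

21.333333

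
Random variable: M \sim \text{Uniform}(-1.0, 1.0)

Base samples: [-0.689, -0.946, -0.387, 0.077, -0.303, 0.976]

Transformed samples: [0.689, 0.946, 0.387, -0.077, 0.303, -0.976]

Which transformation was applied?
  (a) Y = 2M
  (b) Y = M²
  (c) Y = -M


Checking option (c) Y = -M:
  M = -0.689 -> Y = 0.689 ✓
  M = -0.946 -> Y = 0.946 ✓
  M = -0.387 -> Y = 0.387 ✓
All samples match this transformation.

(c) -M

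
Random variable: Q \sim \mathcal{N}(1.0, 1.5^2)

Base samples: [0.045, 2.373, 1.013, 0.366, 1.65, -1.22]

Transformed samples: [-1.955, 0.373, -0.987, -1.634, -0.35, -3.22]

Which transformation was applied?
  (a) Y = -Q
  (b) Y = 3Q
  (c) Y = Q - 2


Checking option (c) Y = Q - 2:
  Q = 0.045 -> Y = -1.955 ✓
  Q = 2.373 -> Y = 0.373 ✓
  Q = 1.013 -> Y = -0.987 ✓
All samples match this transformation.

(c) Q - 2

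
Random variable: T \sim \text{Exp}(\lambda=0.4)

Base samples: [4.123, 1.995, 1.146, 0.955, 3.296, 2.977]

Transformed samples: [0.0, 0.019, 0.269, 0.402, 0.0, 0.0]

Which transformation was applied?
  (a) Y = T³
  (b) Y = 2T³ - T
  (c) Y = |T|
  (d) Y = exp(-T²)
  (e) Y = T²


Checking option (d) Y = exp(-T²):
  T = 4.123 -> Y = 0.0 ✓
  T = 1.995 -> Y = 0.019 ✓
  T = 1.146 -> Y = 0.269 ✓
All samples match this transformation.

(d) exp(-T²)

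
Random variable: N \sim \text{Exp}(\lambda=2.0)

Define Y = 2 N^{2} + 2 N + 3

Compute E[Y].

E[Y] = 2*E[N²] + 2*E[N] + 3
E[N] = 0.5
E[N²] = Var(N) + (E[N])² = 0.25 + 0.25 = 0.5
E[Y] = 2*0.5 + 2*0.5 + 3 = 5

5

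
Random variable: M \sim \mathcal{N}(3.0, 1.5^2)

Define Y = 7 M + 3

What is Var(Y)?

For Y = aM + b: Var(Y) = a² * Var(M)
Var(M) = 1.5^2 = 2.25
Var(Y) = 7² * 2.25 = 49 * 2.25 = 110.25

110.25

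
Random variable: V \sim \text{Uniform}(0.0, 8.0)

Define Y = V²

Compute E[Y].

Using E[X²] = Var(X) + (E[X])²:
E[V] = 4
Var(V) = (8 - 0)^2/12 = 5.3333333
E[V²] = 5.3333333 + 4² = 5.3333333 + 16 = 21.333333

21.333333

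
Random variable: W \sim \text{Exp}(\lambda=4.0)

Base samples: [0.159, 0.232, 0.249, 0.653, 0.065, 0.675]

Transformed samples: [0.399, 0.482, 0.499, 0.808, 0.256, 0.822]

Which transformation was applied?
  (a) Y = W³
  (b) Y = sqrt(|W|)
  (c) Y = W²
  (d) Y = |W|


Checking option (b) Y = sqrt(|W|):
  W = 0.159 -> Y = 0.399 ✓
  W = 0.232 -> Y = 0.482 ✓
  W = 0.249 -> Y = 0.499 ✓
All samples match this transformation.

(b) sqrt(|W|)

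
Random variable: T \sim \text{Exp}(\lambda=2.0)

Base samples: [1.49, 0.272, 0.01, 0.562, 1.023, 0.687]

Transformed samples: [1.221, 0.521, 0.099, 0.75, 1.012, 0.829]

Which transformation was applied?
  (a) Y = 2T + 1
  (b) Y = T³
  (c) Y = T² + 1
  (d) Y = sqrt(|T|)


Checking option (d) Y = sqrt(|T|):
  T = 1.49 -> Y = 1.221 ✓
  T = 0.272 -> Y = 0.521 ✓
  T = 0.01 -> Y = 0.099 ✓
All samples match this transformation.

(d) sqrt(|T|)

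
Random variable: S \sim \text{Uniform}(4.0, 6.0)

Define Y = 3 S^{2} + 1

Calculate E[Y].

E[Y] = 3*E[S²] + 1
E[S] = 5
E[S²] = Var(S) + (E[S])² = 0.33333333 + 25 = 25.333333
E[Y] = 3*25.333333 + 1 = 77

77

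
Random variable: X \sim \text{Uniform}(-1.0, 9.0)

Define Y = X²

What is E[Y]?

E[X²] = Var(X) + (E[X])² = 8.3333333 + 16 = 24.333333

24.333333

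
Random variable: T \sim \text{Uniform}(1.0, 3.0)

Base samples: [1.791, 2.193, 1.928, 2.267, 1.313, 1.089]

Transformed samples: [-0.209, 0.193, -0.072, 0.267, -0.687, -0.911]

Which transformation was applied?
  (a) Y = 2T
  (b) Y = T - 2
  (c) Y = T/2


Checking option (b) Y = T - 2:
  T = 1.791 -> Y = -0.209 ✓
  T = 2.193 -> Y = 0.193 ✓
  T = 1.928 -> Y = -0.072 ✓
All samples match this transformation.

(b) T - 2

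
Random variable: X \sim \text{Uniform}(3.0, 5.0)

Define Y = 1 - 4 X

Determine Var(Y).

For Y = aX + b: Var(Y) = a² * Var(X)
Var(X) = (5 - 3)^2/12 = 0.33333333
Var(Y) = (-4)² * 0.33333333 = 16 * 0.33333333 = 5.3333333

5.3333333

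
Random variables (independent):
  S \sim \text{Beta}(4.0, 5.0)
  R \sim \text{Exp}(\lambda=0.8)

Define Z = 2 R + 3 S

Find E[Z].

E[Z] = 3*E[S] + 2*E[R]
E[S] = 0.44444444
E[R] = 1.25
E[Z] = 3*0.44444444 + 2*1.25 = 3.8333333

3.8333333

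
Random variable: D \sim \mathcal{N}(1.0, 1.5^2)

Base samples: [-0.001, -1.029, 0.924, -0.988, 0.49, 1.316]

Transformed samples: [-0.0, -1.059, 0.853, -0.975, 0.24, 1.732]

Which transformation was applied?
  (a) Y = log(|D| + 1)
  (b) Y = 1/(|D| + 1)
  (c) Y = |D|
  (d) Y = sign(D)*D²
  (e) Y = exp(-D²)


Checking option (d) Y = sign(D)*D²:
  D = -0.001 -> Y = -0.0 ✓
  D = -1.029 -> Y = -1.059 ✓
  D = 0.924 -> Y = 0.853 ✓
All samples match this transformation.

(d) sign(D)*D²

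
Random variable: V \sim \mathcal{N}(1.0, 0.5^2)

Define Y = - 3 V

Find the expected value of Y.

For Y = -3V:
E[Y] = -3 * E[V]
E[V] = 1.0 = 1
E[Y] = -3 * 1 = -3

-3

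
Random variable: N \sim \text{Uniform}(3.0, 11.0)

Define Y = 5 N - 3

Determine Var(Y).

For Y = aN + b: Var(Y) = a² * Var(N)
Var(N) = (11 - 3)^2/12 = 5.3333333
Var(Y) = 5² * 5.3333333 = 25 * 5.3333333 = 133.33333

133.33333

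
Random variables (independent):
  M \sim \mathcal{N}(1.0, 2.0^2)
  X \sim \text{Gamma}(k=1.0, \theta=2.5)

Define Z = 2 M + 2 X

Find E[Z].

E[Z] = 2*E[M] + 2*E[X]
E[M] = 1
E[X] = 2.5
E[Z] = 2*1 + 2*2.5 = 7

7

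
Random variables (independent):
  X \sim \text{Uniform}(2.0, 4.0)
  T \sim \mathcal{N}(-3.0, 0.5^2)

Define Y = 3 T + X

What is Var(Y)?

For independent RVs: Var(aX + bY) = a²Var(X) + b²Var(Y)
Var(X) = 0.33333333
Var(T) = 0.25
Var(Y) = 1²*0.33333333 + 3²*0.25
= 1*0.33333333 + 9*0.25 = 2.5833333

2.5833333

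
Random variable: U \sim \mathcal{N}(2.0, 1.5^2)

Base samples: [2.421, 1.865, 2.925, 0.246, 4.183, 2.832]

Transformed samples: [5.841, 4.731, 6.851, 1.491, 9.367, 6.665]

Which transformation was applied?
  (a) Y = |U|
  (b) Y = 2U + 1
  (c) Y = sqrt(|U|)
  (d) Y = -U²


Checking option (b) Y = 2U + 1:
  U = 2.421 -> Y = 5.841 ✓
  U = 1.865 -> Y = 4.731 ✓
  U = 2.925 -> Y = 6.851 ✓
All samples match this transformation.

(b) 2U + 1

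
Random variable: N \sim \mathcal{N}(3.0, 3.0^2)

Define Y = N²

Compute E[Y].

Using E[X²] = Var(X) + (E[X])²:
E[N] = 3
Var(N) = 3.0^2 = 9
E[N²] = 9 + 3² = 9 + 9 = 18

18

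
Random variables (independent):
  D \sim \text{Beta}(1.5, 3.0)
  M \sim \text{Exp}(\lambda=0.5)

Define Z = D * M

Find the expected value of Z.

For independent RVs: E[XY] = E[X]*E[Y]
E[D] = 0.33333333
E[M] = 2
E[Z] = 0.33333333 * 2 = 0.66666667

0.66666667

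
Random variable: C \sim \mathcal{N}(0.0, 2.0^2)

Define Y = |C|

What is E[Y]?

For X ~ N(0, 2.0²), E[|X|] = sigma * sqrt(2/pi)
= 2.0 * sqrt(2/pi) = 1.5957691

1.5957691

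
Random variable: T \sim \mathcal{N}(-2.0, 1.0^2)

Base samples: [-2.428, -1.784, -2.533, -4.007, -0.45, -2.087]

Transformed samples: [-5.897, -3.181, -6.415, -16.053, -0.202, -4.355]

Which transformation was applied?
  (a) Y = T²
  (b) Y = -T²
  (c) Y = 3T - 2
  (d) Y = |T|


Checking option (b) Y = -T²:
  T = -2.428 -> Y = -5.897 ✓
  T = -1.784 -> Y = -3.181 ✓
  T = -2.533 -> Y = -6.415 ✓
All samples match this transformation.

(b) -T²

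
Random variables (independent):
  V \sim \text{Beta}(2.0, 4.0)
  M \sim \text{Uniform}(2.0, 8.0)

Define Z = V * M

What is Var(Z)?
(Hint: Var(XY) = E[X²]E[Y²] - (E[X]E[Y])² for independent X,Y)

Var(XY) = E[X²]E[Y²] - (E[X]E[Y])²
E[V] = 0.33333333, Var(V) = 0.031746032
E[M] = 5, Var(M) = 3
E[V²] = 0.031746032 + 0.33333333² = 0.14285714
E[M²] = 3 + 5² = 28
Var(Z) = 0.14285714*28 - (0.33333333*5)²
= 4 - 2.7777778 = 1.2222222

1.2222222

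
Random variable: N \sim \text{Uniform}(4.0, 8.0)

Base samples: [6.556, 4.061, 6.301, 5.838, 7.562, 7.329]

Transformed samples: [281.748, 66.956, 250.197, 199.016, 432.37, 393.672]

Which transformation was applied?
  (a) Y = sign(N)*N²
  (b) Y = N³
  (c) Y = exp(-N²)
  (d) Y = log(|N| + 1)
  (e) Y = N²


Checking option (b) Y = N³:
  N = 6.556 -> Y = 281.748 ✓
  N = 4.061 -> Y = 66.956 ✓
  N = 6.301 -> Y = 250.197 ✓
All samples match this transformation.

(b) N³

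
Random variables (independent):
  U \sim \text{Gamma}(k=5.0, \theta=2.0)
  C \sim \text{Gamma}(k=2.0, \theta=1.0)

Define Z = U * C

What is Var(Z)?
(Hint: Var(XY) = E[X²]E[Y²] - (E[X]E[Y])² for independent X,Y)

Var(XY) = E[X²]E[Y²] - (E[X]E[Y])²
E[U] = 10, Var(U) = 20
E[C] = 2, Var(C) = 2
E[U²] = 20 + 10² = 120
E[C²] = 2 + 2² = 6
Var(Z) = 120*6 - (10*2)²
= 720 - 400 = 320

320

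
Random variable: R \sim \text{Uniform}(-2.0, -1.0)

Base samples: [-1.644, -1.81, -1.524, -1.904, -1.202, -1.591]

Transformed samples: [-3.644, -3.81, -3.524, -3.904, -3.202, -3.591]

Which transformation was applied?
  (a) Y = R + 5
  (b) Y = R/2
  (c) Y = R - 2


Checking option (c) Y = R - 2:
  R = -1.644 -> Y = -3.644 ✓
  R = -1.81 -> Y = -3.81 ✓
  R = -1.524 -> Y = -3.524 ✓
All samples match this transformation.

(c) R - 2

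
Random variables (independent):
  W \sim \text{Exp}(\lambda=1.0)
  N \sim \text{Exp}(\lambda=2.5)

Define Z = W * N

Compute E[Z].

For independent RVs: E[XY] = E[X]*E[Y]
E[W] = 1
E[N] = 0.4
E[Z] = 1 * 0.4 = 0.4

0.4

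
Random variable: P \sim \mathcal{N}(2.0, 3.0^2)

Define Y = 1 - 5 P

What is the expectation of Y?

For Y = -5P + 1:
E[Y] = -5 * E[P] + 1
E[P] = 2.0 = 2
E[Y] = -5 * 2 + 1 = -9

-9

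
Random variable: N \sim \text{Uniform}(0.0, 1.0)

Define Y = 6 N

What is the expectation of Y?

For Y = 6N:
E[Y] = 6 * E[N]
E[N] = (0 + 1)/2 = 0.5
E[Y] = 6 * 0.5 = 3

3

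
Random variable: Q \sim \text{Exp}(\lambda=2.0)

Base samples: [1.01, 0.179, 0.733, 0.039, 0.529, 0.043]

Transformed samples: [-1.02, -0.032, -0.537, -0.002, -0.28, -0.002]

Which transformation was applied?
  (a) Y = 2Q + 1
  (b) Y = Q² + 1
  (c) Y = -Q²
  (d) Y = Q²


Checking option (c) Y = -Q²:
  Q = 1.01 -> Y = -1.02 ✓
  Q = 0.179 -> Y = -0.032 ✓
  Q = 0.733 -> Y = -0.537 ✓
All samples match this transformation.

(c) -Q²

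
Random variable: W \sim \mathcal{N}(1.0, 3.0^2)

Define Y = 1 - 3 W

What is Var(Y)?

For Y = aW + b: Var(Y) = a² * Var(W)
Var(W) = 3.0^2 = 9
Var(Y) = (-3)² * 9 = 9 * 9 = 81

81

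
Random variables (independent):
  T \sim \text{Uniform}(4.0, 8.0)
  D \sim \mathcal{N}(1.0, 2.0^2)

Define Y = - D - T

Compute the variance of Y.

For independent RVs: Var(aX + bY) = a²Var(X) + b²Var(Y)
Var(T) = 1.3333333
Var(D) = 4
Var(Y) = (-1)²*1.3333333 + (-1)²*4
= 1*1.3333333 + 1*4 = 5.3333333

5.3333333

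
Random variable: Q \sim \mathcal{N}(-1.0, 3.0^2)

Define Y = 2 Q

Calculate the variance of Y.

For Y = aQ + b: Var(Y) = a² * Var(Q)
Var(Q) = 3.0^2 = 9
Var(Y) = 2² * 9 = 4 * 9 = 36

36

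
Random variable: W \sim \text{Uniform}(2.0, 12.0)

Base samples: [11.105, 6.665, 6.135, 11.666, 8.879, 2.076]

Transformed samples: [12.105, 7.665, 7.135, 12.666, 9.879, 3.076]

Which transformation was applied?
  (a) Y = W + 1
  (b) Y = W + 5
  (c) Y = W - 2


Checking option (a) Y = W + 1:
  W = 11.105 -> Y = 12.105 ✓
  W = 6.665 -> Y = 7.665 ✓
  W = 6.135 -> Y = 7.135 ✓
All samples match this transformation.

(a) W + 1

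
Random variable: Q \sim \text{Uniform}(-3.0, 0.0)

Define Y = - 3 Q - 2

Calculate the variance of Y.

For Y = aQ + b: Var(Y) = a² * Var(Q)
Var(Q) = (0 + 3)^2/12 = 0.75
Var(Y) = (-3)² * 0.75 = 9 * 0.75 = 6.75

6.75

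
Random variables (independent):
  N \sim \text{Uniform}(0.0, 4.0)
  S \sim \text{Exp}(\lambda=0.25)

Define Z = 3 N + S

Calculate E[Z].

E[Z] = 3*E[N] + 1*E[S]
E[N] = 2
E[S] = 4
E[Z] = 3*2 + 1*4 = 10

10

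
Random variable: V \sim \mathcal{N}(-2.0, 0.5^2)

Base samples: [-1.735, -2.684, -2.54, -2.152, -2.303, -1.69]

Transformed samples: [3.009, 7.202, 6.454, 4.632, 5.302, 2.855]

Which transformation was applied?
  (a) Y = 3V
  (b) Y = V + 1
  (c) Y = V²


Checking option (c) Y = V²:
  V = -1.735 -> Y = 3.009 ✓
  V = -2.684 -> Y = 7.202 ✓
  V = -2.54 -> Y = 6.454 ✓
All samples match this transformation.

(c) V²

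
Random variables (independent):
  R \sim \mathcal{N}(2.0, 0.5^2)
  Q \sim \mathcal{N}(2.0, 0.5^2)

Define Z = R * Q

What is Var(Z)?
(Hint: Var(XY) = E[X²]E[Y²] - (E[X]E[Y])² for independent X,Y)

Var(XY) = E[X²]E[Y²] - (E[X]E[Y])²
E[R] = 2, Var(R) = 0.25
E[Q] = 2, Var(Q) = 0.25
E[R²] = 0.25 + 2² = 4.25
E[Q²] = 0.25 + 2² = 4.25
Var(Z) = 4.25*4.25 - (2*2)²
= 18.0625 - 16 = 2.0625

2.0625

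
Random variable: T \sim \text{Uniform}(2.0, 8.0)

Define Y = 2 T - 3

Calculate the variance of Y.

For Y = aT + b: Var(Y) = a² * Var(T)
Var(T) = (8 - 2)^2/12 = 3
Var(Y) = 2² * 3 = 4 * 3 = 12

12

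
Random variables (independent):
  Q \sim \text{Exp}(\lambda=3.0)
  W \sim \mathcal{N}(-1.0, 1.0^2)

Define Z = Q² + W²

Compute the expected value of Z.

E[Z] = E[Q²] + E[W²]
E[Q²] = Var(Q) + E[Q]² = 0.11111111 + 0.11111111 = 0.22222222
E[W²] = Var(W) + E[W]² = 1 + 1 = 2
E[Z] = 0.22222222 + 2 = 2.2222222

2.2222222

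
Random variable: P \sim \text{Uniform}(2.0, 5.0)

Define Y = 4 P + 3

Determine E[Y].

For Y = 4P + 3:
E[Y] = 4 * E[P] + 3
E[P] = (2 + 5)/2 = 3.5
E[Y] = 4 * 3.5 + 3 = 17

17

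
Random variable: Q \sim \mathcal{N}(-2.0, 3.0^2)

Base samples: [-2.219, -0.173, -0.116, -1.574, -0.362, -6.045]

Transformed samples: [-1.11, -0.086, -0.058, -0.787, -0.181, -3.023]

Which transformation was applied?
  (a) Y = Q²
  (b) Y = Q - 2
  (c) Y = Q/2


Checking option (c) Y = Q/2:
  Q = -2.219 -> Y = -1.11 ✓
  Q = -0.173 -> Y = -0.086 ✓
  Q = -0.116 -> Y = -0.058 ✓
All samples match this transformation.

(c) Q/2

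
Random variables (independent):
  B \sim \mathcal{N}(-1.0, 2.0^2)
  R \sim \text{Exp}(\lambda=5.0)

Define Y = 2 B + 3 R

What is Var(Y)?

For independent RVs: Var(aX + bY) = a²Var(X) + b²Var(Y)
Var(B) = 4
Var(R) = 0.04
Var(Y) = 2²*4 + 3²*0.04
= 4*4 + 9*0.04 = 16.36

16.36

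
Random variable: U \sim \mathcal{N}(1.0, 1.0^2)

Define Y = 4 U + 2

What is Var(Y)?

For Y = aU + b: Var(Y) = a² * Var(U)
Var(U) = 1.0^2 = 1
Var(Y) = 4² * 1 = 16 * 1 = 16

16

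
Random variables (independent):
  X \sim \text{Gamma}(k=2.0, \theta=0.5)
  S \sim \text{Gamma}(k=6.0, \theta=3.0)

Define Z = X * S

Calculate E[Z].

For independent RVs: E[XY] = E[X]*E[Y]
E[X] = 1
E[S] = 18
E[Z] = 1 * 18 = 18

18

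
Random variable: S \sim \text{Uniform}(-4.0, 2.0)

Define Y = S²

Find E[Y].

E[S²] = Var(S) + (E[S])² = 3 + 1 = 4

4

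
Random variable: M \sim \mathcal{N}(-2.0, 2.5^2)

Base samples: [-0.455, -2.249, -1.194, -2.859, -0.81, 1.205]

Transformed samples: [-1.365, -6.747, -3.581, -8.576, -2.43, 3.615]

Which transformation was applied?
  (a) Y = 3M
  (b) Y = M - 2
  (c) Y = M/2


Checking option (a) Y = 3M:
  M = -0.455 -> Y = -1.365 ✓
  M = -2.249 -> Y = -6.747 ✓
  M = -1.194 -> Y = -3.581 ✓
All samples match this transformation.

(a) 3M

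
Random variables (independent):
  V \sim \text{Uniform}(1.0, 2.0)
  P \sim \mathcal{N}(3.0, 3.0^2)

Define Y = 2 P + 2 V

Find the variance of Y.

For independent RVs: Var(aX + bY) = a²Var(X) + b²Var(Y)
Var(V) = 0.083333333
Var(P) = 9
Var(Y) = 2²*0.083333333 + 2²*9
= 4*0.083333333 + 4*9 = 36.333333

36.333333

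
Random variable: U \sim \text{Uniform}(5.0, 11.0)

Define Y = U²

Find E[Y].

Using E[X²] = Var(X) + (E[X])²:
E[U] = 8
Var(U) = (11 - 5)^2/12 = 3
E[U²] = 3 + 8² = 3 + 64 = 67

67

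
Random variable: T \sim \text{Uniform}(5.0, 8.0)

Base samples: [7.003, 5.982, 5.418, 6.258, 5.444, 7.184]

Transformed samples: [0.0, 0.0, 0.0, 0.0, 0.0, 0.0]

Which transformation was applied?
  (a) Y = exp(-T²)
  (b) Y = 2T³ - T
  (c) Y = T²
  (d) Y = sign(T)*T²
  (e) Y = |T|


Checking option (a) Y = exp(-T²):
  T = 7.003 -> Y = 0.0 ✓
  T = 5.982 -> Y = 0.0 ✓
  T = 5.418 -> Y = 0.0 ✓
All samples match this transformation.

(a) exp(-T²)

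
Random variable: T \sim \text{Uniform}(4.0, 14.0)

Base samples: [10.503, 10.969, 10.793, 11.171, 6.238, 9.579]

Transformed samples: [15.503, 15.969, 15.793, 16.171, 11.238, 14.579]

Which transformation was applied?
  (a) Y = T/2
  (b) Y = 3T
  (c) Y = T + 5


Checking option (c) Y = T + 5:
  T = 10.503 -> Y = 15.503 ✓
  T = 10.969 -> Y = 15.969 ✓
  T = 10.793 -> Y = 15.793 ✓
All samples match this transformation.

(c) T + 5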